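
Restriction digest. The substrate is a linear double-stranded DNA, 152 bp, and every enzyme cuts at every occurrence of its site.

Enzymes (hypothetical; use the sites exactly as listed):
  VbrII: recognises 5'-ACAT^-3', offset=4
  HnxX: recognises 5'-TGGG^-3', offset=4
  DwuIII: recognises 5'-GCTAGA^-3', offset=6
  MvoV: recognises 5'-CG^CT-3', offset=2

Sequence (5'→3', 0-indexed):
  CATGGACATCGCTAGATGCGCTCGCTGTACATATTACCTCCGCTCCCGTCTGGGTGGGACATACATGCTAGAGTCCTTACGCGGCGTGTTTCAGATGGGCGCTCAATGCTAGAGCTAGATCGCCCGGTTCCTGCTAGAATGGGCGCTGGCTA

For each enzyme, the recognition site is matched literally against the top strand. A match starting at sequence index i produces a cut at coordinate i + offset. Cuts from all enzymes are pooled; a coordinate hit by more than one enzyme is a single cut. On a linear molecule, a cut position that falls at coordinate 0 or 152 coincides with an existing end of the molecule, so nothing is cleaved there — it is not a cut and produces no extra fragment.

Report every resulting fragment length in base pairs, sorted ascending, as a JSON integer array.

Scan for sites:
  VbrII ACAT/4: at [5, 28, 58, 62] ⇒ [9, 32, 62, 66]
  HnxX TGGG/4: at [50, 54, 95, 139] ⇒ [54, 58, 99, 143]
  DwuIII GCTAGA/6: at [10, 66, 107, 113, 132] ⇒ [16, 72, 113, 119, 138]
  MvoV CGCT/2: at [9, 18, 22, 40, 99, 143] ⇒ [11, 20, 24, 42, 101, 145]

All cut coordinates (distinct, sorted): [9, 11, 16, 20, 24, 32, 42, 54, 58, 62, 66, 72, 99, 101, 113, 119, 138, 143, 145]

Fragments:
  [0,9): 9 bp
  [9,11): 2 bp
  [11,16): 5 bp
  [16,20): 4 bp
  [20,24): 4 bp
  [24,32): 8 bp
  [32,42): 10 bp
  [42,54): 12 bp
  [54,58): 4 bp
  [58,62): 4 bp
  [62,66): 4 bp
  [66,72): 6 bp
  [72,99): 27 bp
  [99,101): 2 bp
  [101,113): 12 bp
  [113,119): 6 bp
  [119,138): 19 bp
  [138,143): 5 bp
  [143,145): 2 bp
  [145,152): 7 bp

[2,2,2,4,4,4,4,4,5,5,6,6,7,8,9,10,12,12,19,27]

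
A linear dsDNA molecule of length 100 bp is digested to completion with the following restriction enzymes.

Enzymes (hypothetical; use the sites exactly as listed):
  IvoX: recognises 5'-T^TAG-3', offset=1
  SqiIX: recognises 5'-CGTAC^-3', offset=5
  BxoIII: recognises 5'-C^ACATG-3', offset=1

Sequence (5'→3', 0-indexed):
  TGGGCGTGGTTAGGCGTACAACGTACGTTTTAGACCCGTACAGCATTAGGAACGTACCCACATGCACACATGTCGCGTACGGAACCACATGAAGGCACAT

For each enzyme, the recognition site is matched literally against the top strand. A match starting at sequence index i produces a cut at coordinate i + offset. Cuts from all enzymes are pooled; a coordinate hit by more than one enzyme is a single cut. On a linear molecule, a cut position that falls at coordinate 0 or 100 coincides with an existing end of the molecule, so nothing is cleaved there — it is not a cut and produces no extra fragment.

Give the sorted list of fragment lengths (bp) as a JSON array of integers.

Scan for sites:
  IvoX TTAG/1: at [9, 29, 45] ⇒ [10, 30, 46]
  SqiIX CGTAC/5: at [14, 21, 36, 52, 75] ⇒ [19, 26, 41, 57, 80]
  BxoIII CACATG/1: at [58, 66, 85] ⇒ [59, 67, 86]

Pooled cuts: [10, 19, 26, 30, 41, 46, 57, 59, 67, 80, 86]

Fragment lengths:
  [0,10): 10 bp
  [10,19): 9 bp
  [19,26): 7 bp
  [26,30): 4 bp
  [30,41): 11 bp
  [41,46): 5 bp
  [46,57): 11 bp
  [57,59): 2 bp
  [59,67): 8 bp
  [67,80): 13 bp
  [80,86): 6 bp
  [86,100): 14 bp

[2,4,5,6,7,8,9,10,11,11,13,14]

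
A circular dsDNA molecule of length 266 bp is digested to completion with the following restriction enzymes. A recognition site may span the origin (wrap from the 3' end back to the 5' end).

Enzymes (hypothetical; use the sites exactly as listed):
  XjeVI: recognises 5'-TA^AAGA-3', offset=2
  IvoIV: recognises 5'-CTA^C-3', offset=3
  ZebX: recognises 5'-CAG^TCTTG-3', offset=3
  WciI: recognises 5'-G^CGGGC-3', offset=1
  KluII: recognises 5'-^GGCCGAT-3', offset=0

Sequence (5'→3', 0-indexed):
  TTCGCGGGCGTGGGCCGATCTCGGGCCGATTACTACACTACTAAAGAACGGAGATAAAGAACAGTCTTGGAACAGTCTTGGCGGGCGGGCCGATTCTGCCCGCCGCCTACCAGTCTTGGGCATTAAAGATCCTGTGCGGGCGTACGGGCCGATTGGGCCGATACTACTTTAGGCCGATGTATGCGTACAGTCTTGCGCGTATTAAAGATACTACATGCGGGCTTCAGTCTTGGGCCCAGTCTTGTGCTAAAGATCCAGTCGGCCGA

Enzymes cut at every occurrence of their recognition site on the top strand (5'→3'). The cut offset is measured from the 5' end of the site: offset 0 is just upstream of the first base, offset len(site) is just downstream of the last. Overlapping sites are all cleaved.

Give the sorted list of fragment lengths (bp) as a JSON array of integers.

[2,3,4,4,4,5,5,6,8,8,9,9,10,10,10,10,11,11,11,11,11,12,12,12,13,14,19,22]

Scan for sites:
  XjeVI (TAAAGA, off=2): starts [41, 54, 123, 202, 247] → cuts [43, 56, 125, 204, 249]
  IvoIV (CTAC, off=3): starts [32, 37, 106, 163, 210] → cuts [35, 40, 109, 166, 213]
  ZebX (CAGTCTTG, off=3): starts [61, 72, 110, 187, 224, 236] → cuts [64, 75, 113, 190, 227, 239]
  WciI (GCGGGC, off=1): starts [3, 80, 84, 135, 216] → cuts [4, 81, 85, 136, 217]
  KluII (GGCCGAT, off=0): starts [12, 23, 87, 146, 155, 171, 260] → cuts [12, 23, 87, 146, 155, 171, 260]

Pooled cuts: [4, 12, 23, 35, 40, 43, 56, 64, 75, 81, 85, 87, 109, 113, 125, 136, 146, 155, 166, 171, 190, 204, 213, 217, 227, 239, 249, 260]

Fragment lengths:
  4→12: 8 bp
  12→23: 11 bp
  23→35: 12 bp
  35→40: 5 bp
  40→43: 3 bp
  43→56: 13 bp
  56→64: 8 bp
  64→75: 11 bp
  75→81: 6 bp
  81→85: 4 bp
  85→87: 2 bp
  87→109: 22 bp
  109→113: 4 bp
  113→125: 12 bp
  125→136: 11 bp
  136→146: 10 bp
  146→155: 9 bp
  155→166: 11 bp
  166→171: 5 bp
  171→190: 19 bp
  190→204: 14 bp
  204→213: 9 bp
  213→217: 4 bp
  217→227: 10 bp
  227→239: 12 bp
  239→249: 10 bp
  249→260: 11 bp
  260→4 (wrap): 266-260+4 = 10 bp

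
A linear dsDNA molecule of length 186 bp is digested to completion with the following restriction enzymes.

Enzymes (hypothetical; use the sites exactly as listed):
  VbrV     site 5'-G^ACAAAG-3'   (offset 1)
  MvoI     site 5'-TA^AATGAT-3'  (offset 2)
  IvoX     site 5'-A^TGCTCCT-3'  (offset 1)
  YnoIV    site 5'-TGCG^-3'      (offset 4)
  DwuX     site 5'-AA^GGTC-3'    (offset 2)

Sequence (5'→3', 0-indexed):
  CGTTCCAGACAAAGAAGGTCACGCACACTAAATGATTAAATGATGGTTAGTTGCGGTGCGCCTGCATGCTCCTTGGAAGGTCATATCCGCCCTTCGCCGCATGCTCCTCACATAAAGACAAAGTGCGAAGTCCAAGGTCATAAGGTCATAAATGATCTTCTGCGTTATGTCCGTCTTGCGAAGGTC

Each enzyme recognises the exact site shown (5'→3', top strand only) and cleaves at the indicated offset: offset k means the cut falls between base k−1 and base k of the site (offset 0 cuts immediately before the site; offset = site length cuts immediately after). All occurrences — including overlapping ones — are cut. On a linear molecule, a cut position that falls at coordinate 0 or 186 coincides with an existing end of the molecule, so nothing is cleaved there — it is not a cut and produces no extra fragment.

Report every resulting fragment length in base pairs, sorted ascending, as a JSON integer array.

[2,4,5,6,7,8,8,8,8,8,10,12,14,14,16,16,17,23]

Scan for sites:
  VbrV GACAAAG/1: at [7, 116] ⇒ [8, 117]
  MvoI TAAATGAT/2: at [28, 36, 148] ⇒ [30, 38, 150]
  IvoX ATGCTCCT/1: at [65, 100] ⇒ [66, 101]
  YnoIV TGCG/4: at [51, 56, 123, 160, 176] ⇒ [55, 60, 127, 164, 180]
  DwuX AAGGTC/2: at [14, 76, 133, 141, 180] ⇒ [16, 78, 135, 143, 182]

All cut coordinates (distinct, sorted): [8, 16, 30, 38, 55, 60, 66, 78, 101, 117, 127, 135, 143, 150, 164, 180, 182]

Fragments:
  [0,8): 8 bp
  [8,16): 8 bp
  [16,30): 14 bp
  [30,38): 8 bp
  [38,55): 17 bp
  [55,60): 5 bp
  [60,66): 6 bp
  [66,78): 12 bp
  [78,101): 23 bp
  [101,117): 16 bp
  [117,127): 10 bp
  [127,135): 8 bp
  [135,143): 8 bp
  [143,150): 7 bp
  [150,164): 14 bp
  [164,180): 16 bp
  [180,182): 2 bp
  [182,186): 4 bp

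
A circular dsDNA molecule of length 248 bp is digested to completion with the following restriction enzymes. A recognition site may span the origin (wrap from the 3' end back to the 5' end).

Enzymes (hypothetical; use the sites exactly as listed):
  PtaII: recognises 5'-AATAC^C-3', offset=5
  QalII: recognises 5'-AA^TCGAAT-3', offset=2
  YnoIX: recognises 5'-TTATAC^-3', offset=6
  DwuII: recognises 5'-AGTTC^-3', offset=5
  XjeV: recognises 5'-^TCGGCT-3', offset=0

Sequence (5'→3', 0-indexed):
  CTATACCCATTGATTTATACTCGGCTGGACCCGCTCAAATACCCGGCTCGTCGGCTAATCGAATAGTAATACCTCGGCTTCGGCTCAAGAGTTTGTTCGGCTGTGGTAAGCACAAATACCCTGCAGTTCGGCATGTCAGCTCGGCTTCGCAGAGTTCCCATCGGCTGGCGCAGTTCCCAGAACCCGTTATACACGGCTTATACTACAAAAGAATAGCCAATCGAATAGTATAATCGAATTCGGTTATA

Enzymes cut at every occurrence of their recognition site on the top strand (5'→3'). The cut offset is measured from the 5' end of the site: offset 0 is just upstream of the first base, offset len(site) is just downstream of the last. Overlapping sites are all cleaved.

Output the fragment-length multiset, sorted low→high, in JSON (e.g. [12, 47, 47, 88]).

[1,3,6,8,8,10,11,11,13,14,16,16,16,17,17,17,19,22,23]

Site scan:
  PtaII AATACC/5: at [37, 67, 114] ⇒ [42, 72, 119]
  QalII AATCGAAT/2: at [56, 218, 231] ⇒ [58, 220, 233]
  YnoIX TTATAC/6: at [14, 186, 197, 243] ⇒ [1, 20, 192, 203]
  DwuII AGTTC/5: at [124, 152, 171] ⇒ [129, 157, 176]
  XjeV TCGGCT/0: at [20, 50, 73, 79, 96, 140, 160] ⇒ [20, 50, 73, 79, 96, 140, 160]

Pooled cuts: [1, 20, 42, 50, 58, 72, 73, 79, 96, 119, 129, 140, 157, 160, 176, 192, 203, 220, 233]

Fragments:
  1→20: 19 bp
  20→42: 22 bp
  42→50: 8 bp
  50→58: 8 bp
  58→72: 14 bp
  72→73: 1 bp
  73→79: 6 bp
  79→96: 17 bp
  96→119: 23 bp
  119→129: 10 bp
  129→140: 11 bp
  140→157: 17 bp
  157→160: 3 bp
  160→176: 16 bp
  176→192: 16 bp
  192→203: 11 bp
  203→220: 17 bp
  220→233: 13 bp
  233→1 (wrap): 248-233+1 = 16 bp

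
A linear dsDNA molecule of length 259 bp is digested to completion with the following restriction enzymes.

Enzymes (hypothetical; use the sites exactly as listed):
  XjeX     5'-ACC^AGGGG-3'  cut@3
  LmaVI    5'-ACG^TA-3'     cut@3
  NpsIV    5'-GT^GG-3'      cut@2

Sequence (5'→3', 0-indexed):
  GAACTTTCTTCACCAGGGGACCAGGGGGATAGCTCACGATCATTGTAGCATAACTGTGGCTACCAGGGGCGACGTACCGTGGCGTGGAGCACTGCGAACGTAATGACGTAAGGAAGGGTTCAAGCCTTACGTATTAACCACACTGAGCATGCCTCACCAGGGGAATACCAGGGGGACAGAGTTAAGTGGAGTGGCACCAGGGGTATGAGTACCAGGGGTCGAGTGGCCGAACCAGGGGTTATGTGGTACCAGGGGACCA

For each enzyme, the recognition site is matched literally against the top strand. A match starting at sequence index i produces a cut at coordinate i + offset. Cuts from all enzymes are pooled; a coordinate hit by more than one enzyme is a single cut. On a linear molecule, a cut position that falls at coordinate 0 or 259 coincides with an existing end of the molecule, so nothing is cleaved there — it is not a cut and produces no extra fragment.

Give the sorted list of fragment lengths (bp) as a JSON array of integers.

[5,5,6,6,6,7,8,8,9,9,10,11,11,11,14,15,15,18,23,27,35]

Scan for sites:
  XjeX (ACCAGGGG, off=3): starts [11, 19, 61, 155, 166, 195, 210, 230, 247] → cuts [14, 22, 64, 158, 169, 198, 213, 233, 250]
  LmaVI (ACGTA, off=3): starts [71, 97, 105, 128] → cuts [74, 100, 108, 131]
  NpsIV (GTGG, off=2): starts [55, 78, 83, 185, 190, 222, 242] → cuts [57, 80, 85, 187, 192, 224, 244]

All cut coordinates (distinct, sorted): [14, 22, 57, 64, 74, 80, 85, 100, 108, 131, 158, 169, 187, 192, 198, 213, 224, 233, 244, 250]

Fragment lengths:
  [0,14): 14 bp
  [14,22): 8 bp
  [22,57): 35 bp
  [57,64): 7 bp
  [64,74): 10 bp
  [74,80): 6 bp
  [80,85): 5 bp
  [85,100): 15 bp
  [100,108): 8 bp
  [108,131): 23 bp
  [131,158): 27 bp
  [158,169): 11 bp
  [169,187): 18 bp
  [187,192): 5 bp
  [192,198): 6 bp
  [198,213): 15 bp
  [213,224): 11 bp
  [224,233): 9 bp
  [233,244): 11 bp
  [244,250): 6 bp
  [250,259): 9 bp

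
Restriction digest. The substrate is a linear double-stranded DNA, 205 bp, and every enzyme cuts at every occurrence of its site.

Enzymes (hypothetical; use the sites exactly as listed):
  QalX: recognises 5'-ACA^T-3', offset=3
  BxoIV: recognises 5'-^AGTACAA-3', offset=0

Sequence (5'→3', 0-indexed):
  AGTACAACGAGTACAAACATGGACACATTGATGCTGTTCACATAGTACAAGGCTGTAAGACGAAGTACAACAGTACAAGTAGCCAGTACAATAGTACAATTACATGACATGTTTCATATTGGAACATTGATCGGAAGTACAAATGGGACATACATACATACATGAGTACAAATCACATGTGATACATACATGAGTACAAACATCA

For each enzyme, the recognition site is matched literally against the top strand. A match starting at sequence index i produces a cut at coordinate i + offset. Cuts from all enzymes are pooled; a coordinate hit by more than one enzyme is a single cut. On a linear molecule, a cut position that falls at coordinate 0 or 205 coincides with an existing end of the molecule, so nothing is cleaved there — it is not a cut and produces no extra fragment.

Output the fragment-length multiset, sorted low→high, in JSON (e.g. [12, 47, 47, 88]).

[1,2,2,3,4,4,4,4,5,8,8,8,9,9,9,10,10,12,13,13,15,15,17,20]

Site scan:
  QalX ACAT/3: at [16, 24, 39, 101, 106, 123, 147, 151, 155, 159, 174, 183, 187, 199] ⇒ [19, 27, 42, 104, 109, 126, 150, 154, 158, 162, 177, 186, 190, 202]
  BxoIV AGTACAA/0: at [0, 9, 43, 63, 71, 84, 92, 135, 164, 192] ⇒ [9, 43, 63, 71, 84, 92, 135, 164, 192] (position 0 is a terminus of the linear molecule — no cut)

Pooled cuts: [9, 19, 27, 42, 43, 63, 71, 84, 92, 104, 109, 126, 135, 150, 154, 158, 162, 164, 177, 186, 190, 192, 202]

Fragment lengths:
  [0,9): 9 bp
  [9,19): 10 bp
  [19,27): 8 bp
  [27,42): 15 bp
  [42,43): 1 bp
  [43,63): 20 bp
  [63,71): 8 bp
  [71,84): 13 bp
  [84,92): 8 bp
  [92,104): 12 bp
  [104,109): 5 bp
  [109,126): 17 bp
  [126,135): 9 bp
  [135,150): 15 bp
  [150,154): 4 bp
  [154,158): 4 bp
  [158,162): 4 bp
  [162,164): 2 bp
  [164,177): 13 bp
  [177,186): 9 bp
  [186,190): 4 bp
  [190,192): 2 bp
  [192,202): 10 bp
  [202,205): 3 bp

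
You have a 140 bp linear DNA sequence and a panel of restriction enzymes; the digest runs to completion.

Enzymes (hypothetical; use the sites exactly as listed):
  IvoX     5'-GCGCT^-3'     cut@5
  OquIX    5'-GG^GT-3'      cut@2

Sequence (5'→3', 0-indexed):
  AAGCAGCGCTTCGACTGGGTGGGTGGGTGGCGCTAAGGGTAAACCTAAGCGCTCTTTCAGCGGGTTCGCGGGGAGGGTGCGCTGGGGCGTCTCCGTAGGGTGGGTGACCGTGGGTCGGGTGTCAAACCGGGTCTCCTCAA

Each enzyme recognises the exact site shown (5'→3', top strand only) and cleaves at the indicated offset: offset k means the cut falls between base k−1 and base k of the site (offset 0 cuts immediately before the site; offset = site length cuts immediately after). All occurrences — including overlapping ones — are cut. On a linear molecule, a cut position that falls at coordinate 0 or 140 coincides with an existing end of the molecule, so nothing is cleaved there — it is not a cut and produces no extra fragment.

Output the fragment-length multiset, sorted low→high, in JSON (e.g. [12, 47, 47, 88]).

Site scan:
  IvoX GCGCT/5: at [5, 29, 48, 78] ⇒ [10, 34, 53, 83]
  OquIX GGGT/2: at [16, 20, 24, 36, 61, 74, 97, 101, 111, 116, 128] ⇒ [18, 22, 26, 38, 63, 76, 99, 103, 113, 118, 130]

Pooled cuts: [10, 18, 22, 26, 34, 38, 53, 63, 76, 83, 99, 103, 113, 118, 130]

Fragments:
  [0,10): 10 bp
  [10,18): 8 bp
  [18,22): 4 bp
  [22,26): 4 bp
  [26,34): 8 bp
  [34,38): 4 bp
  [38,53): 15 bp
  [53,63): 10 bp
  [63,76): 13 bp
  [76,83): 7 bp
  [83,99): 16 bp
  [99,103): 4 bp
  [103,113): 10 bp
  [113,118): 5 bp
  [118,130): 12 bp
  [130,140): 10 bp

[4,4,4,4,5,7,8,8,10,10,10,10,12,13,15,16]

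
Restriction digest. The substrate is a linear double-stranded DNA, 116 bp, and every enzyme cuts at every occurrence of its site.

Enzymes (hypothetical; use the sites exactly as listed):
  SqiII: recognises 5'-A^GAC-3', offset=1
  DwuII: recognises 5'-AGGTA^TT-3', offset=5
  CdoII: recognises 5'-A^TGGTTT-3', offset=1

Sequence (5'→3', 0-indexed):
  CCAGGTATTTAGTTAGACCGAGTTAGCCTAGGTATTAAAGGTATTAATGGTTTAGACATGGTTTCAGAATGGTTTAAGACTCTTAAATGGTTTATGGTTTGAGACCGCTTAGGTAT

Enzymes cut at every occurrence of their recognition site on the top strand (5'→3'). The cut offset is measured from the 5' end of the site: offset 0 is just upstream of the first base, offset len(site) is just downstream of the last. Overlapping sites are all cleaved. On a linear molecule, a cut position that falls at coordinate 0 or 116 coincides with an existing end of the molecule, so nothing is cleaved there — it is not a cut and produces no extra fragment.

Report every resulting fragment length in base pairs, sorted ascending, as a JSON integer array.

Per-enzyme occurrences:
  SqiII AGAC/1: at [14, 53, 76, 101] ⇒ [15, 54, 77, 102]
  DwuII AGGTATT/5: at [2, 29, 38] ⇒ [7, 34, 43]
  CdoII ATGGTTT/1: at [46, 57, 68, 86, 93] ⇒ [47, 58, 69, 87, 94]

All cut coordinates (distinct, sorted): [7, 15, 34, 43, 47, 54, 58, 69, 77, 87, 94, 102]

Fragment lengths:
  [0,7): 7 bp
  [7,15): 8 bp
  [15,34): 19 bp
  [34,43): 9 bp
  [43,47): 4 bp
  [47,54): 7 bp
  [54,58): 4 bp
  [58,69): 11 bp
  [69,77): 8 bp
  [77,87): 10 bp
  [87,94): 7 bp
  [94,102): 8 bp
  [102,116): 14 bp

[4,4,7,7,7,8,8,8,9,10,11,14,19]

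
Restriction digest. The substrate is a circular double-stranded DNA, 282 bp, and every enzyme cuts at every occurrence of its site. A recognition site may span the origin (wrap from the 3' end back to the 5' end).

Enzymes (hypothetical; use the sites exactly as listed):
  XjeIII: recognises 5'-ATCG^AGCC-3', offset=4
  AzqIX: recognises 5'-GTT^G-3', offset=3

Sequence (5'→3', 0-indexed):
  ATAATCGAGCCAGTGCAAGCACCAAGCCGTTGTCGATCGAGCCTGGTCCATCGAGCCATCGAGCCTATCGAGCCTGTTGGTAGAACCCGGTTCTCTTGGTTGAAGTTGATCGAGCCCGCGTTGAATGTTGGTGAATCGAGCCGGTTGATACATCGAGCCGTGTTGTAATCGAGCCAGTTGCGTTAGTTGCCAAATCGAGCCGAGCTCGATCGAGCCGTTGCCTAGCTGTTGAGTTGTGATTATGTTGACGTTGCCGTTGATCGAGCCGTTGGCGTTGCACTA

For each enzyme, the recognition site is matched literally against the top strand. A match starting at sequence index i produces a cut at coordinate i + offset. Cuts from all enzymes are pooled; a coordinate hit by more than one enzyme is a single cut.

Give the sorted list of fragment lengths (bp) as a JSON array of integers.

[5,5,5,6,6,6,6,7,7,7,7,8,8,8,8,8,9,9,9,9,9,9,10,11,11,13,14,15,23,24]

Site scan:
  XjeIII (ATCGAGCC, off=4): starts [3, 35, 49, 57, 66, 108, 134, 151, 167, 193, 208, 259] → cuts [7, 39, 53, 61, 70, 112, 138, 155, 171, 197, 212, 263]
  AzqIX (GTTG, off=3): starts [28, 75, 98, 104, 119, 126, 143, 161, 176, 185, 216, 227, 232, 243, 249, 255, 267, 273] → cuts [31, 78, 101, 107, 122, 129, 146, 164, 179, 188, 219, 230, 235, 246, 252, 258, 270, 276]

Pooled cuts: [7, 31, 39, 53, 61, 70, 78, 101, 107, 112, 122, 129, 138, 146, 155, 164, 171, 179, 188, 197, 212, 219, 230, 235, 246, 252, 258, 263, 270, 276]

Fragment lengths:
  7→31: 24 bp
  31→39: 8 bp
  39→53: 14 bp
  53→61: 8 bp
  61→70: 9 bp
  70→78: 8 bp
  78→101: 23 bp
  101→107: 6 bp
  107→112: 5 bp
  112→122: 10 bp
  122→129: 7 bp
  129→138: 9 bp
  138→146: 8 bp
  146→155: 9 bp
  155→164: 9 bp
  164→171: 7 bp
  171→179: 8 bp
  179→188: 9 bp
  188→197: 9 bp
  197→212: 15 bp
  212→219: 7 bp
  219→230: 11 bp
  230→235: 5 bp
  235→246: 11 bp
  246→252: 6 bp
  252→258: 6 bp
  258→263: 5 bp
  263→270: 7 bp
  270→276: 6 bp
  276→7 (wrap): 282-276+7 = 13 bp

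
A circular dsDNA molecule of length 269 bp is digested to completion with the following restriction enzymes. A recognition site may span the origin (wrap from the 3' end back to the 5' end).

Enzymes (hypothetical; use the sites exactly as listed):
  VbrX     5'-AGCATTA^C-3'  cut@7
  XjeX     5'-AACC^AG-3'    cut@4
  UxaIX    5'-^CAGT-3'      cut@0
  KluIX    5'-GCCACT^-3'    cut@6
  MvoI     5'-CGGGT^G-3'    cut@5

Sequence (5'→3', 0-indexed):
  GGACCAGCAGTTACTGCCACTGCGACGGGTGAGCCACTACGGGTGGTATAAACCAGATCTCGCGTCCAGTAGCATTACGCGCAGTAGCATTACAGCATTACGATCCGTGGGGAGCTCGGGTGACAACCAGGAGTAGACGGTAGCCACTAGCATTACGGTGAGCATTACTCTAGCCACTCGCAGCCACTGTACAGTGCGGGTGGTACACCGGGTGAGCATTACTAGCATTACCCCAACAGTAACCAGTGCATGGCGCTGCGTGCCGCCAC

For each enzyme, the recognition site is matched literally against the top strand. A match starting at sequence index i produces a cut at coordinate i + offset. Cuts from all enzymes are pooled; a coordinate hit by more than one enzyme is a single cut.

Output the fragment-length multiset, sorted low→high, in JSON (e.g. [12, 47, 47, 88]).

Scan for sites:
  VbrX (AGCATTAC, off=7): starts [70, 85, 93, 148, 160, 214, 223] → cuts [77, 92, 100, 155, 167, 221, 230]
  XjeX (AACCAG, off=4): starts [50, 124, 240] → cuts [54, 128, 244]
  UxaIX (CAGT, off=0): starts [7, 66, 81, 191, 236, 243] → cuts [7, 66, 81, 191, 236, 243]
  KluIX (GCCACT, off=6): starts [15, 32, 142, 172, 182] → cuts [21, 38, 148, 178, 188]
  MvoI (CGGGTG, off=5): starts [25, 39, 116, 196, 208] → cuts [30, 44, 121, 201, 213]

Pooled cuts: [7, 21, 30, 38, 44, 54, 66, 77, 81, 92, 100, 121, 128, 148, 155, 167, 178, 188, 191, 201, 213, 221, 230, 236, 243, 244]

Fragments:
  7→21: 14 bp
  21→30: 9 bp
  30→38: 8 bp
  38→44: 6 bp
  44→54: 10 bp
  54→66: 12 bp
  66→77: 11 bp
  77→81: 4 bp
  81→92: 11 bp
  92→100: 8 bp
  100→121: 21 bp
  121→128: 7 bp
  128→148: 20 bp
  148→155: 7 bp
  155→167: 12 bp
  167→178: 11 bp
  178→188: 10 bp
  188→191: 3 bp
  191→201: 10 bp
  201→213: 12 bp
  213→221: 8 bp
  221→230: 9 bp
  230→236: 6 bp
  236→243: 7 bp
  243→244: 1 bp
  244→7 (wrap): 269-244+7 = 32 bp

[1,3,4,6,6,7,7,7,8,8,8,9,9,10,10,10,11,11,11,12,12,12,14,20,21,32]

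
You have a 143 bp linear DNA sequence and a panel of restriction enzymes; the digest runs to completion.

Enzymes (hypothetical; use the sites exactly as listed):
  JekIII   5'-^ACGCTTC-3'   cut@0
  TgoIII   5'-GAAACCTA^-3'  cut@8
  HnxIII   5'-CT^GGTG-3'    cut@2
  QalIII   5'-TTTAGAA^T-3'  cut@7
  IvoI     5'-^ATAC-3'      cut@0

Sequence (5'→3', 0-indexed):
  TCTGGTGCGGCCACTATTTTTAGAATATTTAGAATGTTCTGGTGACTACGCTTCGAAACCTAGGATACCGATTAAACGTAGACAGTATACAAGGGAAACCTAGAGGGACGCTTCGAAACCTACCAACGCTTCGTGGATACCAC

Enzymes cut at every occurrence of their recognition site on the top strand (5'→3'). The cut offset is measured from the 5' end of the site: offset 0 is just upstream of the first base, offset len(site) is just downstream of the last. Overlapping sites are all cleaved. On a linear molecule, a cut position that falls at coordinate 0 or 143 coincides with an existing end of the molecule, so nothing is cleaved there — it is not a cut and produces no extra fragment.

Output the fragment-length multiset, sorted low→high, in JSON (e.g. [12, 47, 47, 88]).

[2,3,3,5,6,7,7,9,11,15,15,16,22,22]

Site scan:
  JekIII (ACGCTTC, off=0): starts [47, 107, 125] → cuts [47, 107, 125]
  TgoIII (GAAACCTA, off=8): starts [54, 94, 114] → cuts [62, 102, 122]
  HnxIII (CTGGTG, off=2): starts [1, 38] → cuts [3, 40]
  QalIII (TTTAGAAT, off=7): starts [18, 27] → cuts [25, 34]
  IvoI (ATAC, off=0): starts [64, 86, 136] → cuts [64, 86, 136]

Pooled cuts: [3, 25, 34, 40, 47, 62, 64, 86, 102, 107, 122, 125, 136]

Fragment lengths:
  [0,3): 3 bp
  [3,25): 22 bp
  [25,34): 9 bp
  [34,40): 6 bp
  [40,47): 7 bp
  [47,62): 15 bp
  [62,64): 2 bp
  [64,86): 22 bp
  [86,102): 16 bp
  [102,107): 5 bp
  [107,122): 15 bp
  [122,125): 3 bp
  [125,136): 11 bp
  [136,143): 7 bp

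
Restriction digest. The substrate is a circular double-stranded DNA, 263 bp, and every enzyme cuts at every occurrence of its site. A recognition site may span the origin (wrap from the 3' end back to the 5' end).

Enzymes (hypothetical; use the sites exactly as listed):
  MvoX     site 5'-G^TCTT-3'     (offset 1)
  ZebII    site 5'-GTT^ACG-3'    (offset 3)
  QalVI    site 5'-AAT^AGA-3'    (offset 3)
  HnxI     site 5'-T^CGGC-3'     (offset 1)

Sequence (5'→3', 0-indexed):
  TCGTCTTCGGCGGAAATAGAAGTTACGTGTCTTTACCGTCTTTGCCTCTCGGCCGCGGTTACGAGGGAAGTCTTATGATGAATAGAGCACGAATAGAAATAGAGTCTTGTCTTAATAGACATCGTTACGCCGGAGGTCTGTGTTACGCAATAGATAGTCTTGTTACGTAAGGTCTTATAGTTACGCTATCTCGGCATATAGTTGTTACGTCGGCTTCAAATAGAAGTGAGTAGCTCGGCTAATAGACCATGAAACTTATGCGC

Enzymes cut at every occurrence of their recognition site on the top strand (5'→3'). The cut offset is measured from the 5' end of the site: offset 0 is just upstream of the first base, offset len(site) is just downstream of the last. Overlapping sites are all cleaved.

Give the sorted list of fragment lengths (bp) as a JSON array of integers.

[4,4,4,5,5,6,6,7,7,7,7,8,8,9,9,10,10,10,10,11,11,11,11,13,14,15,18,23]

Site scan:
  MvoX GTCTT/1: at [2, 28, 37, 69, 103, 108, 156, 171] ⇒ [3, 29, 38, 70, 104, 109, 157, 172]
  ZebII GTTACG/3: at [21, 57, 123, 141, 161, 179, 203] ⇒ [24, 60, 126, 144, 164, 182, 206]
  QalVI AATAGA/3: at [14, 80, 91, 97, 113, 148, 218, 240] ⇒ [17, 83, 94, 100, 116, 151, 221, 243]
  HnxI TCGGC/1: at [6, 48, 190, 209, 234] ⇒ [7, 49, 191, 210, 235]

All cut coordinates (distinct, sorted): [3, 7, 17, 24, 29, 38, 49, 60, 70, 83, 94, 100, 104, 109, 116, 126, 144, 151, 157, 164, 172, 182, 191, 206, 210, 221, 235, 243]

Fragments:
  3→7: 4 bp
  7→17: 10 bp
  17→24: 7 bp
  24→29: 5 bp
  29→38: 9 bp
  38→49: 11 bp
  49→60: 11 bp
  60→70: 10 bp
  70→83: 13 bp
  83→94: 11 bp
  94→100: 6 bp
  100→104: 4 bp
  104→109: 5 bp
  109→116: 7 bp
  116→126: 10 bp
  126→144: 18 bp
  144→151: 7 bp
  151→157: 6 bp
  157→164: 7 bp
  164→172: 8 bp
  172→182: 10 bp
  182→191: 9 bp
  191→206: 15 bp
  206→210: 4 bp
  210→221: 11 bp
  221→235: 14 bp
  235→243: 8 bp
  243→3 (wrap): 263-243+3 = 23 bp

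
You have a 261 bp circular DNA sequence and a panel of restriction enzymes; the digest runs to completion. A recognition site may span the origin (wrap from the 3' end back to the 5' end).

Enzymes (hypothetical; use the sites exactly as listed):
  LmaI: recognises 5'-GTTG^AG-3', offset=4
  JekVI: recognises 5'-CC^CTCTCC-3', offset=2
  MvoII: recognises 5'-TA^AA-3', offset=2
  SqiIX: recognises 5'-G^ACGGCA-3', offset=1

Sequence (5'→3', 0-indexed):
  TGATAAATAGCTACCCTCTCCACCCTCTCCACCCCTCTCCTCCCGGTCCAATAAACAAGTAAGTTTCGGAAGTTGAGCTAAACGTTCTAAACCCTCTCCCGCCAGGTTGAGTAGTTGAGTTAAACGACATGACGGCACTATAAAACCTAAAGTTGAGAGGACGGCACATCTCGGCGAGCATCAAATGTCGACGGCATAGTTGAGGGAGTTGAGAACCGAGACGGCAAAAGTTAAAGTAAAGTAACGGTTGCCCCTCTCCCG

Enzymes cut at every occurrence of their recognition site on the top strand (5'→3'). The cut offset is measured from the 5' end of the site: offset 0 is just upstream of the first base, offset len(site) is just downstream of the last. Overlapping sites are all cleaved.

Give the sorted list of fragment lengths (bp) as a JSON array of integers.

[4,5,5,5,5,6,7,8,9,9,9,9,9,10,10,11,12,13,13,15,16,19,22,30]

Site scan:
  LmaI GTTGAG/4: at [71, 105, 113, 151, 198, 207] ⇒ [75, 109, 117, 155, 202, 211]
  JekVI CCCTCTCC/2: at [13, 22, 32, 91, 251] ⇒ [15, 24, 34, 93, 253]
  MvoII TAAA/2: at [3, 51, 78, 87, 120, 140, 147, 231, 236] ⇒ [5, 53, 80, 89, 122, 142, 149, 233, 238]
  SqiIX GACGGCA/1: at [130, 159, 189, 219] ⇒ [131, 160, 190, 220]

All cut coordinates (distinct, sorted): [5, 15, 24, 34, 53, 75, 80, 89, 93, 109, 117, 122, 131, 142, 149, 155, 160, 190, 202, 211, 220, 233, 238, 253]

Fragments:
  5→15: 10 bp
  15→24: 9 bp
  24→34: 10 bp
  34→53: 19 bp
  53→75: 22 bp
  75→80: 5 bp
  80→89: 9 bp
  89→93: 4 bp
  93→109: 16 bp
  109→117: 8 bp
  117→122: 5 bp
  122→131: 9 bp
  131→142: 11 bp
  142→149: 7 bp
  149→155: 6 bp
  155→160: 5 bp
  160→190: 30 bp
  190→202: 12 bp
  202→211: 9 bp
  211→220: 9 bp
  220→233: 13 bp
  233→238: 5 bp
  238→253: 15 bp
  253→5 (wrap): 261-253+5 = 13 bp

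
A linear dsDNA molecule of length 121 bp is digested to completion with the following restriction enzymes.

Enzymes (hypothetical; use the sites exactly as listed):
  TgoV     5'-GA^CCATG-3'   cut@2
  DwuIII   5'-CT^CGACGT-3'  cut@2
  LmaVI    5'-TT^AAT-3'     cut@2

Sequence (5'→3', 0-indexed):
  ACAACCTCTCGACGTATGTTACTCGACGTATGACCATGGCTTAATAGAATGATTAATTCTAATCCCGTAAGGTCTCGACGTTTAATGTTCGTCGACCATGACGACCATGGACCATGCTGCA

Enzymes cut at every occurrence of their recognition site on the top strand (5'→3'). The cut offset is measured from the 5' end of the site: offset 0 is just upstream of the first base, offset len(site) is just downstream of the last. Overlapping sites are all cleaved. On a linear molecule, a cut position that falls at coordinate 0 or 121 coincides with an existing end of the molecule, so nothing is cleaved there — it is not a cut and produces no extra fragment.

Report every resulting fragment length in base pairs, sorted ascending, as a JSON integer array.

Scan for sites:
  TgoV GACCATG/2: at [31, 93, 102, 109] ⇒ [33, 95, 104, 111]
  DwuIII CTCGACGT/2: at [7, 21, 73] ⇒ [9, 23, 75]
  LmaVI TTAAT/2: at [40, 52, 81] ⇒ [42, 54, 83]

Pooled cuts: [9, 23, 33, 42, 54, 75, 83, 95, 104, 111]

Fragment lengths:
  [0,9): 9 bp
  [9,23): 14 bp
  [23,33): 10 bp
  [33,42): 9 bp
  [42,54): 12 bp
  [54,75): 21 bp
  [75,83): 8 bp
  [83,95): 12 bp
  [95,104): 9 bp
  [104,111): 7 bp
  [111,121): 10 bp

[7,8,9,9,9,10,10,12,12,14,21]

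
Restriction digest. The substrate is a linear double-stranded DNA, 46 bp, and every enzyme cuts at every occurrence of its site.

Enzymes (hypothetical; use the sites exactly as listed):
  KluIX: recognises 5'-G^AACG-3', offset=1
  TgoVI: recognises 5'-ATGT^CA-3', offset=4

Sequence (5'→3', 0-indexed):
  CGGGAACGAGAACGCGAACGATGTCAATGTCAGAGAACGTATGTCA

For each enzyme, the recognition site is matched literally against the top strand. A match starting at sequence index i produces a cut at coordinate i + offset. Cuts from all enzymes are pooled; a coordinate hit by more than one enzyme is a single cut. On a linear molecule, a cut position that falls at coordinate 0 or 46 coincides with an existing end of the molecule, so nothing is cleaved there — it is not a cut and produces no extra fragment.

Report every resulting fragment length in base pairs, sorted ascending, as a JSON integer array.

[2,4,5,6,6,6,8,9]

Scan for sites:
  KluIX (GAACG, off=1): starts [3, 9, 15, 34] → cuts [4, 10, 16, 35]
  TgoVI (ATGTCA, off=4): starts [20, 26, 40] → cuts [24, 30, 44]

Pooled cuts: [4, 10, 16, 24, 30, 35, 44]

Fragment lengths:
  [0,4): 4 bp
  [4,10): 6 bp
  [10,16): 6 bp
  [16,24): 8 bp
  [24,30): 6 bp
  [30,35): 5 bp
  [35,44): 9 bp
  [44,46): 2 bp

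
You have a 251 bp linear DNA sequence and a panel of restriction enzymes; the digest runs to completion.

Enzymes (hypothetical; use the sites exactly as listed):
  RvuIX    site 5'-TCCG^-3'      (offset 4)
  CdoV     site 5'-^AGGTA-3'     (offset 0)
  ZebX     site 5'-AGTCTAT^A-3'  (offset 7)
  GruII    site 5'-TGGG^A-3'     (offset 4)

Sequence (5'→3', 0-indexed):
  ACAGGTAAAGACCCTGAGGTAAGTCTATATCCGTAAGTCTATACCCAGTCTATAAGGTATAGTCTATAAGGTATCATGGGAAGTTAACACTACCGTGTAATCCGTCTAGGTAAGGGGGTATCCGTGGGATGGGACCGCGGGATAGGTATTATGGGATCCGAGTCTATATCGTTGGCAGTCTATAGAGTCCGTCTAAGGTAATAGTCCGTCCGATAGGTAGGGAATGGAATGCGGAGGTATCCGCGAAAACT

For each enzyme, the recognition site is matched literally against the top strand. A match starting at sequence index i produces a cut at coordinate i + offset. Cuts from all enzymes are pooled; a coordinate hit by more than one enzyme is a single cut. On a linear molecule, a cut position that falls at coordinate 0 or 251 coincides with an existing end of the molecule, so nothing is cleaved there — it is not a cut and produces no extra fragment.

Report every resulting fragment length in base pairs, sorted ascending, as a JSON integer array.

[1,1,2,2,3,4,4,4,5,5,5,7,8,8,9,9,10,11,12,12,12,13,13,14,16,17,20,24]

Scan for sites:
  RvuIX (TCCG, off=4): starts [29, 100, 120, 156, 187, 204, 208, 239] → cuts [33, 104, 124, 160, 191, 208, 212, 243]
  CdoV (AGGTA, off=0): starts [2, 16, 54, 68, 107, 143, 195, 214, 234] → cuts [2, 16, 54, 68, 107, 143, 195, 214, 234]
  ZebX (AGTCTATA, off=7): starts [21, 35, 46, 60, 160, 176] → cuts [28, 42, 53, 67, 167, 183]
  GruII (TGGGA, off=4): starts [76, 124, 129, 151] → cuts [80, 128, 133, 155]

Pooled cuts: [2, 16, 28, 33, 42, 53, 54, 67, 68, 80, 104, 107, 124, 128, 133, 143, 155, 160, 167, 183, 191, 195, 208, 212, 214, 234, 243]

Fragment lengths:
  [0,2): 2 bp
  [2,16): 14 bp
  [16,28): 12 bp
  [28,33): 5 bp
  [33,42): 9 bp
  [42,53): 11 bp
  [53,54): 1 bp
  [54,67): 13 bp
  [67,68): 1 bp
  [68,80): 12 bp
  [80,104): 24 bp
  [104,107): 3 bp
  [107,124): 17 bp
  [124,128): 4 bp
  [128,133): 5 bp
  [133,143): 10 bp
  [143,155): 12 bp
  [155,160): 5 bp
  [160,167): 7 bp
  [167,183): 16 bp
  [183,191): 8 bp
  [191,195): 4 bp
  [195,208): 13 bp
  [208,212): 4 bp
  [212,214): 2 bp
  [214,234): 20 bp
  [234,243): 9 bp
  [243,251): 8 bp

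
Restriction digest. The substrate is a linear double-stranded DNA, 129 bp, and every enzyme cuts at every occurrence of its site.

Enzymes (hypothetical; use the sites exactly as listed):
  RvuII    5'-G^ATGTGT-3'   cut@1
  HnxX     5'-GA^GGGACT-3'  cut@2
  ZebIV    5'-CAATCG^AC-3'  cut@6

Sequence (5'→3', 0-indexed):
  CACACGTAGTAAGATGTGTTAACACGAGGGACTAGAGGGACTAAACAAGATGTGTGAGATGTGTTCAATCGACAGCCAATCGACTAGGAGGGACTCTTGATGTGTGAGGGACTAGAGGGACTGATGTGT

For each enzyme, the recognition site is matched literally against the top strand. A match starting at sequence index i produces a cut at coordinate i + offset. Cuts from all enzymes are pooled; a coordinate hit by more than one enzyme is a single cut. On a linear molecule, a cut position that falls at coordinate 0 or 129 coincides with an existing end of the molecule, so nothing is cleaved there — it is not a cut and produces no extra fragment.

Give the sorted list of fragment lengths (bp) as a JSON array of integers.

[6,7,7,8,9,9,9,10,11,13,13,13,14]

Site scan:
  RvuII (GATGTGT, off=1): starts [12, 48, 57, 98, 122] → cuts [13, 49, 58, 99, 123]
  HnxX (GAGGGACT, off=2): starts [25, 34, 87, 105, 114] → cuts [27, 36, 89, 107, 116]
  ZebIV (CAATCGAC, off=6): starts [65, 76] → cuts [71, 82]

All cut coordinates (distinct, sorted): [13, 27, 36, 49, 58, 71, 82, 89, 99, 107, 116, 123]

Fragments:
  [0,13): 13 bp
  [13,27): 14 bp
  [27,36): 9 bp
  [36,49): 13 bp
  [49,58): 9 bp
  [58,71): 13 bp
  [71,82): 11 bp
  [82,89): 7 bp
  [89,99): 10 bp
  [99,107): 8 bp
  [107,116): 9 bp
  [116,123): 7 bp
  [123,129): 6 bp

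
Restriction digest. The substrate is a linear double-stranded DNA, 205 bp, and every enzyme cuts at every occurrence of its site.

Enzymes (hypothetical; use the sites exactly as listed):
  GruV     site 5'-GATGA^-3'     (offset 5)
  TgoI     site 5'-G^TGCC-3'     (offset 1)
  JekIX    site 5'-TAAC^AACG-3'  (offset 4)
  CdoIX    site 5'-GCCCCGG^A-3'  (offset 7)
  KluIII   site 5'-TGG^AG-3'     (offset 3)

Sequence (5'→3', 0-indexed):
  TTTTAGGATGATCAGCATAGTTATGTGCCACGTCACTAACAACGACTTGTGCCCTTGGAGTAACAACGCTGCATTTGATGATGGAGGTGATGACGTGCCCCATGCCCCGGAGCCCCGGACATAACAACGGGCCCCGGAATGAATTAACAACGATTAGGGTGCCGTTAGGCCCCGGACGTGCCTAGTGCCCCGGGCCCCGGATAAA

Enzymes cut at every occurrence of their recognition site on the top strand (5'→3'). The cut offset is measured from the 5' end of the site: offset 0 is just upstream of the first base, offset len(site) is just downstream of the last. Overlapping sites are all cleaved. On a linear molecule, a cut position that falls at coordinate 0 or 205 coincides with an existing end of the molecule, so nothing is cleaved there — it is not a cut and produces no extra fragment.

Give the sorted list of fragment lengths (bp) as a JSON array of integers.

[2,3,3,5,6,7,7,8,9,9,9,11,11,11,12,14,15,15,15,16,17]

Per-enzyme occurrences:
  GruV GATGA/5: at [6, 76, 88] ⇒ [11, 81, 93]
  TgoI GTGCC/1: at [24, 48, 94, 158, 177, 184] ⇒ [25, 49, 95, 159, 178, 185]
  JekIX TAACAACG/4: at [36, 60, 121, 144] ⇒ [40, 64, 125, 148]
  CdoIX GCCCCGGA/7: at [103, 111, 130, 168, 193] ⇒ [110, 118, 137, 175, 200]
  KluIII TGGAG/3: at [55, 81] ⇒ [58, 84]

All cut coordinates (distinct, sorted): [11, 25, 40, 49, 58, 64, 81, 84, 93, 95, 110, 118, 125, 137, 148, 159, 175, 178, 185, 200]

Fragment lengths:
  [0,11): 11 bp
  [11,25): 14 bp
  [25,40): 15 bp
  [40,49): 9 bp
  [49,58): 9 bp
  [58,64): 6 bp
  [64,81): 17 bp
  [81,84): 3 bp
  [84,93): 9 bp
  [93,95): 2 bp
  [95,110): 15 bp
  [110,118): 8 bp
  [118,125): 7 bp
  [125,137): 12 bp
  [137,148): 11 bp
  [148,159): 11 bp
  [159,175): 16 bp
  [175,178): 3 bp
  [178,185): 7 bp
  [185,200): 15 bp
  [200,205): 5 bp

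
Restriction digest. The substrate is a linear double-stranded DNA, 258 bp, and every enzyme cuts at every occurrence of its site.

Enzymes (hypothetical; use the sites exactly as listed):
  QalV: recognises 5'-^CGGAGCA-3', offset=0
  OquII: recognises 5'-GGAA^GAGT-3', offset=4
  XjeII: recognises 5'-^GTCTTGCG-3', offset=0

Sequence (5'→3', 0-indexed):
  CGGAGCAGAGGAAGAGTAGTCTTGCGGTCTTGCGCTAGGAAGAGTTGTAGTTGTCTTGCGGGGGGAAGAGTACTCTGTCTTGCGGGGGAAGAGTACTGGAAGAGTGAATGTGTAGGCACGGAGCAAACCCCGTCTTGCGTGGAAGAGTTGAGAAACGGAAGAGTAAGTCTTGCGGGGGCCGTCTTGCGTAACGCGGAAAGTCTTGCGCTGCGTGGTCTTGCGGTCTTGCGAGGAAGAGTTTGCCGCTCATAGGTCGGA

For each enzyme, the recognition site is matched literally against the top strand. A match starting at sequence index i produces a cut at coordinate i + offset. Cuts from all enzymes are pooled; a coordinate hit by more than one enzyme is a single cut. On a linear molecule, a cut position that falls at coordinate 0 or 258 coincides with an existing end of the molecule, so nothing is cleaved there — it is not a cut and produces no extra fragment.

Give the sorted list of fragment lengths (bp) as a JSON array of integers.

[5,6,8,8,9,11,11,13,13,13,13,14,14,15,15,15,16,17,19,23]

Site scan:
  QalV CGGAGCA/0: at [0, 118] ⇒ [118] (position 0 is a terminus of the linear molecule — no cut)
  OquII GGAAGAGT/4: at [9, 37, 63, 86, 97, 140, 156, 231] ⇒ [13, 41, 67, 90, 101, 144, 160, 235]
  XjeII GTCTTGCG/0: at [18, 26, 52, 76, 131, 166, 180, 199, 214, 222] ⇒ [18, 26, 52, 76, 131, 166, 180, 199, 214, 222]

Pooled cuts: [13, 18, 26, 41, 52, 67, 76, 90, 101, 118, 131, 144, 160, 166, 180, 199, 214, 222, 235]

Fragment lengths:
  [0,13): 13 bp
  [13,18): 5 bp
  [18,26): 8 bp
  [26,41): 15 bp
  [41,52): 11 bp
  [52,67): 15 bp
  [67,76): 9 bp
  [76,90): 14 bp
  [90,101): 11 bp
  [101,118): 17 bp
  [118,131): 13 bp
  [131,144): 13 bp
  [144,160): 16 bp
  [160,166): 6 bp
  [166,180): 14 bp
  [180,199): 19 bp
  [199,214): 15 bp
  [214,222): 8 bp
  [222,235): 13 bp
  [235,258): 23 bp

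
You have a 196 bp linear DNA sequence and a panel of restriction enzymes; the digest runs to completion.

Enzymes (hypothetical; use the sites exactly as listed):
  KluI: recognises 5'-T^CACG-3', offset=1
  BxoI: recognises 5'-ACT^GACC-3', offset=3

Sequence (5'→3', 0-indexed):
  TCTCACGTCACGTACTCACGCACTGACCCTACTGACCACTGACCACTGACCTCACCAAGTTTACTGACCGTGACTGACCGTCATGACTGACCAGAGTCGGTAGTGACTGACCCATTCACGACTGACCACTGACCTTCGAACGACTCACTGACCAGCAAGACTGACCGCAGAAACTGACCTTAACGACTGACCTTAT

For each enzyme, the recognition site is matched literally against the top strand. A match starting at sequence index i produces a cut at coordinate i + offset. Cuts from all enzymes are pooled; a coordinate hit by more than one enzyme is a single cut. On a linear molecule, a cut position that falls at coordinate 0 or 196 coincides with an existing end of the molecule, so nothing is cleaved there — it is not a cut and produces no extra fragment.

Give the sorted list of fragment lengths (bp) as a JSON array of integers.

Per-enzyme occurrences:
  KluI (TCACG, off=1): starts [2, 7, 15, 115] → cuts [3, 8, 16, 116]
  BxoI (ACTGACC, off=3): starts [21, 30, 37, 44, 62, 72, 85, 105, 120, 127, 146, 159, 172, 185] → cuts [24, 33, 40, 47, 65, 75, 88, 108, 123, 130, 149, 162, 175, 188]

Pooled cuts: [3, 8, 16, 24, 33, 40, 47, 65, 75, 88, 108, 116, 123, 130, 149, 162, 175, 188]

Fragments:
  [0,3): 3 bp
  [3,8): 5 bp
  [8,16): 8 bp
  [16,24): 8 bp
  [24,33): 9 bp
  [33,40): 7 bp
  [40,47): 7 bp
  [47,65): 18 bp
  [65,75): 10 bp
  [75,88): 13 bp
  [88,108): 20 bp
  [108,116): 8 bp
  [116,123): 7 bp
  [123,130): 7 bp
  [130,149): 19 bp
  [149,162): 13 bp
  [162,175): 13 bp
  [175,188): 13 bp
  [188,196): 8 bp

[3,5,7,7,7,7,8,8,8,8,9,10,13,13,13,13,18,19,20]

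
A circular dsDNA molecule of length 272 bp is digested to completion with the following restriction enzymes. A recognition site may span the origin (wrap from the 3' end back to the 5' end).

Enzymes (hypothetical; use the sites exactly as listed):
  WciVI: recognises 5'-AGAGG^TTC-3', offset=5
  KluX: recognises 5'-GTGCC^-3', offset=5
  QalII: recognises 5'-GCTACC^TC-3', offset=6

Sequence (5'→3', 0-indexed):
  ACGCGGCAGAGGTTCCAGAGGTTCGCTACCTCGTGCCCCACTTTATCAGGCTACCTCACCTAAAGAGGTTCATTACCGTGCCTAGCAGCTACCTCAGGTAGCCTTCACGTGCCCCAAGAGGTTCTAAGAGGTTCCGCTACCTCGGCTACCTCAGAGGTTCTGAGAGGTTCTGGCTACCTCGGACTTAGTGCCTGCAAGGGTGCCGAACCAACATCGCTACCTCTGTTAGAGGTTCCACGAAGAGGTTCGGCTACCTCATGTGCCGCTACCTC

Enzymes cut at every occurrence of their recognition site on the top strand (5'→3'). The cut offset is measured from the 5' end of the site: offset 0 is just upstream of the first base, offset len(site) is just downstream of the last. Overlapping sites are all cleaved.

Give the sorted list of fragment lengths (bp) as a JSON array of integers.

[6,7,7,8,9,9,9,9,10,10,10,10,11,11,11,12,13,13,14,14,14,17,18,20]

Site scan:
  WciVI AGAGGTTC/5: at [7, 16, 63, 116, 126, 152, 162, 227, 240] ⇒ [12, 21, 68, 121, 131, 157, 167, 232, 245]
  KluX GTGCC/5: at [32, 77, 108, 187, 199, 259] ⇒ [37, 82, 113, 192, 204, 264]
  QalII GCTACCTC/6: at [24, 49, 87, 135, 144, 172, 215, 249, 264] ⇒ [30, 55, 93, 141, 150, 178, 221, 255, 270]

Pooled cuts: [12, 21, 30, 37, 55, 68, 82, 93, 113, 121, 131, 141, 150, 157, 167, 178, 192, 204, 221, 232, 245, 255, 264, 270]

Fragment lengths:
  12→21: 9 bp
  21→30: 9 bp
  30→37: 7 bp
  37→55: 18 bp
  55→68: 13 bp
  68→82: 14 bp
  82→93: 11 bp
  93→113: 20 bp
  113→121: 8 bp
  121→131: 10 bp
  131→141: 10 bp
  141→150: 9 bp
  150→157: 7 bp
  157→167: 10 bp
  167→178: 11 bp
  178→192: 14 bp
  192→204: 12 bp
  204→221: 17 bp
  221→232: 11 bp
  232→245: 13 bp
  245→255: 10 bp
  255→264: 9 bp
  264→270: 6 bp
  270→12 (wrap): 272-270+12 = 14 bp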